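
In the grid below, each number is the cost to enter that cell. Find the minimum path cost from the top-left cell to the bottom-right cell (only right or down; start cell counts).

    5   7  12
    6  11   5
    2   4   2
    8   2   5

24

Path r0c0 -> r1c0 -> r2c0 -> r2c1 -> r2c2 -> r3c2: 5 + 6 + 2 + 4 + 2 + 5 = 24.
For comparison, the top-then-right route costs 36.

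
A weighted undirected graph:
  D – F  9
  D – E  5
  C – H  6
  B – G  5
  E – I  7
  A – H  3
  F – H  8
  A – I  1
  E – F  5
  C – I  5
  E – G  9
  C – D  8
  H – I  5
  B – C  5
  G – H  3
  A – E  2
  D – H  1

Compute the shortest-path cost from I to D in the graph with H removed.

Some routes from I to D avoiding H:
I -> C -> D: 5 + 8 = 13
I -> A -> E -> D: 1 + 2 + 5 = 8
I -> E -> F -> D: 7 + 5 + 9 = 21
I -> A -> E -> F -> D: 1 + 2 + 5 + 9 = 17
I -> E -> D: 7 + 5 = 12
Shortest: 8.

8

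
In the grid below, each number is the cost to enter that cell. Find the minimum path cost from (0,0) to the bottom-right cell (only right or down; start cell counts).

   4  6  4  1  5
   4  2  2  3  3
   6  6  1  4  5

Path [0,0] [1,0] [1,1] [1,2] [2,2] [2,3] [2,4]: 4 + 4 + 2 + 2 + 1 + 4 + 5 = 22.
(Top row then right column would cost 28.)

22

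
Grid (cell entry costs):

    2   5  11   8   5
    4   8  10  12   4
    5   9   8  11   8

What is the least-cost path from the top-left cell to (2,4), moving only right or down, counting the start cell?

43

Take [0,0] [0,1] [0,2] [0,3] [0,4] [1,4] [2,4] for a total of 2 + 5 + 11 + 8 + 5 + 4 + 8 = 43.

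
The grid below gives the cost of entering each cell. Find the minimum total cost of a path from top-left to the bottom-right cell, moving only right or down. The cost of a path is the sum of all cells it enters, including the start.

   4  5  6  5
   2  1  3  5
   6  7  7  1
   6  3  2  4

Take (0,0)→(1,0)→(1,1)→(1,2)→(1,3)→(2,3)→(3,3) for a total of 4 + 2 + 1 + 3 + 5 + 1 + 4 = 20.

20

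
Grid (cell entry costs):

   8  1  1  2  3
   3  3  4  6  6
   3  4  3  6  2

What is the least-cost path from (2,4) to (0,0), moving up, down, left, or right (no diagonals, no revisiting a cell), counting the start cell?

Path [2,4] [1,4] [0,4] [0,3] [0,2] [0,1] [0,0]: 2 + 6 + 3 + 2 + 1 + 1 + 8 = 23.

23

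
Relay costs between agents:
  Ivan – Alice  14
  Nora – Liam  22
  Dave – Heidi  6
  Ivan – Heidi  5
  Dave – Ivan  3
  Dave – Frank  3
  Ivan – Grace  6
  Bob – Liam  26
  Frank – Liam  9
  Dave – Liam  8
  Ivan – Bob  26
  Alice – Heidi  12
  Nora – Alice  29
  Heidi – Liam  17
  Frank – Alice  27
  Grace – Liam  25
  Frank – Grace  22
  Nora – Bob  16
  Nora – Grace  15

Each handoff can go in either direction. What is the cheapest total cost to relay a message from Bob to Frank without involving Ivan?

35

Some routes from Bob to Frank avoiding Ivan:
Bob - Nora - Liam - Frank: 16 + 22 + 9 = 47
Bob - Liam - Frank: 26 + 9 = 35
Bob - Liam - Dave - Frank: 26 + 8 + 3 = 37
Shortest: 35.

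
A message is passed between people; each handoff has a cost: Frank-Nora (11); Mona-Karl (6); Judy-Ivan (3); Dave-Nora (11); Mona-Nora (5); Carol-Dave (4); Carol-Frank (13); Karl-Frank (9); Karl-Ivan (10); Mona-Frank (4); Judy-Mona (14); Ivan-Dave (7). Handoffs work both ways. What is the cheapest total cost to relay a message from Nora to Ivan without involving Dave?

21

A few of the Nora→Ivan routes:
Nora→Mona→Judy→Ivan: 5 + 14 + 3 = 22
Nora→Mona→Frank→Karl→Ivan: 5 + 4 + 9 + 10 = 28
Nora→Mona→Karl→Ivan: 5 + 6 + 10 = 21
Nora→Frank→Karl→Ivan: 11 + 9 + 10 = 30
Shortest: 21.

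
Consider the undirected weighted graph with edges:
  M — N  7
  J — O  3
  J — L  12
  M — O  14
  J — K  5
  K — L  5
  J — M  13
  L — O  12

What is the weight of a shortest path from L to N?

30

Comparing a few candidate routes:
L-O-M-N: 12 + 14 + 7 = 33
L-J-M-N: 12 + 13 + 7 = 32
L-K-J-M-N: 5 + 5 + 13 + 7 = 30
L-K-J-O-M-N: 5 + 5 + 3 + 14 + 7 = 34
L-O-J-M-N: 12 + 3 + 13 + 7 = 35
The minimum is 30.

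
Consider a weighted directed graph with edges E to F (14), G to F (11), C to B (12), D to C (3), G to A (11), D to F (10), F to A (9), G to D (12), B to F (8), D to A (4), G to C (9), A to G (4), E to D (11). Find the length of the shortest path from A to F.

15

Paths from A to F:
A -> G -> D -> C -> B -> F: 4 + 12 + 3 + 12 + 8 = 39
A -> G -> F: 4 + 11 = 15
A -> G -> D -> F: 4 + 12 + 10 = 26
A -> G -> C -> B -> F: 4 + 9 + 12 + 8 = 33
The minimum is 15.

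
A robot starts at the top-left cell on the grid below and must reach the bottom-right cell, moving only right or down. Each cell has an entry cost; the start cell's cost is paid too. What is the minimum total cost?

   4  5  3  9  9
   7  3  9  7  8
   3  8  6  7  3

Take r0c0 r0c1 r1c1 r2c1 r2c2 r2c3 r2c4 for a total of 4 + 5 + 3 + 8 + 6 + 7 + 3 = 36.
For comparison, the top-then-right route costs 41.

36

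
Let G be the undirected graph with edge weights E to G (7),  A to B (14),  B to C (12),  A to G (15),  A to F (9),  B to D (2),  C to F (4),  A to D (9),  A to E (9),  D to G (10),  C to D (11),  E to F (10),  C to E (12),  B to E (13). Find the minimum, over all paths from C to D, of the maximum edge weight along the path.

A few of the C→D routes:
C→F→E→G→D: max(4, 10, 7, 10) = 10
C→F→A→D: max(4, 9, 9) = 9
C→F→E→A→D: max(4, 10, 9, 9) = 10
C→F→A→E→G→D: max(4, 9, 9, 7, 10) = 10
Smallest bottleneck: 9.

9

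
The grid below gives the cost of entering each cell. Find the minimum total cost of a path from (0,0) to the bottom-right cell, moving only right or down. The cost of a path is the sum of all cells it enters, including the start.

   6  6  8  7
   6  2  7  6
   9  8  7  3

30

One optimal route is (0,0) (0,1) (1,1) (1,2) (1,3) (2,3).
Its cost is 6 + 6 + 2 + 7 + 6 + 3 = 30.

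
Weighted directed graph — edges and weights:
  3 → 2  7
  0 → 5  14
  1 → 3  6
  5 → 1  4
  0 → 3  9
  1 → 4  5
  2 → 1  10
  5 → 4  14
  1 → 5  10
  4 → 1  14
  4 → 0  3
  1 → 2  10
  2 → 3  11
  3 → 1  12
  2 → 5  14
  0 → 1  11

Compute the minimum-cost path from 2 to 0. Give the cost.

Checking several routes:
2 → 5 → 4 → 0: 14 + 14 + 3 = 31
2 → 5 → 1 → 4 → 0: 14 + 4 + 5 + 3 = 26
2 → 3 → 1 → 4 → 0: 11 + 12 + 5 + 3 = 31
2 → 1 → 5 → 4 → 0: 10 + 10 + 14 + 3 = 37
2 → 1 → 4 → 0: 10 + 5 + 3 = 18
Shortest: 18.

18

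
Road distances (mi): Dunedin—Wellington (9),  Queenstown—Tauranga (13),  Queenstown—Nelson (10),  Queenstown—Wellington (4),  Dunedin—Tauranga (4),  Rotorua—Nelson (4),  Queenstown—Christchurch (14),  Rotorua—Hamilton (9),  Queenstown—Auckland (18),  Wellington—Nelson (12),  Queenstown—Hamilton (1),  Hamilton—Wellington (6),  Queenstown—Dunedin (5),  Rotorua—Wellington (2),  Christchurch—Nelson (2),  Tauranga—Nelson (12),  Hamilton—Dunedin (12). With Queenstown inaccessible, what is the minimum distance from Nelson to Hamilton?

12

Checking several routes:
Nelson → Wellington → Hamilton: 12 + 6 = 18
Nelson → Rotorua → Wellington → Dunedin → Hamilton: 4 + 2 + 9 + 12 = 27
Nelson → Wellington → Rotorua → Hamilton: 12 + 2 + 9 = 23
Nelson → Rotorua → Hamilton: 4 + 9 = 13
Nelson → Rotorua → Wellington → Hamilton: 4 + 2 + 6 = 12
The minimum is 12 mi.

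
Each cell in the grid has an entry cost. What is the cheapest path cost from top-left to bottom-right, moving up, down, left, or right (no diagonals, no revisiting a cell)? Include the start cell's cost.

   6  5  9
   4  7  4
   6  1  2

19

Path [0,0]→[1,0]→[2,0]→[2,1]→[2,2]: 6 + 4 + 6 + 1 + 2 = 19.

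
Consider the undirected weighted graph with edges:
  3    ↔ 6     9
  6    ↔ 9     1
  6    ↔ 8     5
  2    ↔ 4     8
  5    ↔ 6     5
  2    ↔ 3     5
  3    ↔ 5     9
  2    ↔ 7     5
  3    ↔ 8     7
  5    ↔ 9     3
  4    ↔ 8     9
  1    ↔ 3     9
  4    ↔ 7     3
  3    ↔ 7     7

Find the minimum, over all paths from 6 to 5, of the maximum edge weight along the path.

A few of the 6→5 routes:
6 → 3 → 5: max(9, 9) = 9
6 → 9 → 5: max(1, 3) = 3
6 → 5: max(5) = 5
6 → 8 → 4 → 7 → 3 → 5: max(5, 9, 3, 7, 9) = 9
The minimum achievable maximum is 3.

3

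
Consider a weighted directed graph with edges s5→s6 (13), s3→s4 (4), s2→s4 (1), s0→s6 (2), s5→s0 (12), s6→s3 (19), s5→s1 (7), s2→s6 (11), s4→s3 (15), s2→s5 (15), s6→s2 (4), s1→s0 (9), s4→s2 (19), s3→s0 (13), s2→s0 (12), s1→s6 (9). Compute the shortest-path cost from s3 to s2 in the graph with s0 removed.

23

Routes from s3 to s2 avoiding s0:
s3 → s4 → s2: 4 + 19 = 23
Shortest: 23.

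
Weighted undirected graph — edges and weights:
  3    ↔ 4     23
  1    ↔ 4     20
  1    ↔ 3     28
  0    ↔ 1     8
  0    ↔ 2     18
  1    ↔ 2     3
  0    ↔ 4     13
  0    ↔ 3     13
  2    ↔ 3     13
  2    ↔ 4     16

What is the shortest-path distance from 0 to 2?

Comparing a few candidate routes:
0→1→2: 8 + 3 = 11
0→4→2: 13 + 16 = 29
0→3→2: 13 + 13 = 26
0→3→1→2: 13 + 28 + 3 = 44
0→2: 18
0→4→1→2: 13 + 20 + 3 = 36
Best route has total 11.

11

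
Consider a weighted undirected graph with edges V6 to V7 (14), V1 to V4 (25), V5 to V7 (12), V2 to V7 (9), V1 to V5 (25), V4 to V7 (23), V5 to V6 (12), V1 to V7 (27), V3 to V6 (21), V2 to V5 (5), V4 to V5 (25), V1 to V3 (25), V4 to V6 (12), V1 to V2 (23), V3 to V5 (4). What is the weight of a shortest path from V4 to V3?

28

Some routes from V4 to V3:
V4 - V7 - V5 - V3: 23 + 12 + 4 = 39
V4 - V6 - V3: 12 + 21 = 33
V4 - V7 - V2 - V5 - V3: 23 + 9 + 5 + 4 = 41
V4 - V5 - V3: 25 + 4 = 29
V4 - V6 - V7 - V5 - V3: 12 + 14 + 12 + 4 = 42
V4 - V6 - V5 - V3: 12 + 12 + 4 = 28
Shortest: 28.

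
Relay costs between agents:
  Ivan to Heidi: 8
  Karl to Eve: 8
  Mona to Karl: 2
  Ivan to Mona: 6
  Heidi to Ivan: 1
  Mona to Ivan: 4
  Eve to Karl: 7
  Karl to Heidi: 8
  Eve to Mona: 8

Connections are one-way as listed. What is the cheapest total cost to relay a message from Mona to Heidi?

10

Paths from Mona to Heidi:
Mona→Ivan→Heidi: 4 + 8 = 12
Mona→Karl→Heidi: 2 + 8 = 10
Best route has total 10.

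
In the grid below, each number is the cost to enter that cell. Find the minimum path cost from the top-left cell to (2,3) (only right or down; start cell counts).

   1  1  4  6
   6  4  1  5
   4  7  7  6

Take (0,0) (0,1) (0,2) (1,2) (1,3) (2,3) for a total of 1 + 1 + 4 + 1 + 5 + 6 = 18.

18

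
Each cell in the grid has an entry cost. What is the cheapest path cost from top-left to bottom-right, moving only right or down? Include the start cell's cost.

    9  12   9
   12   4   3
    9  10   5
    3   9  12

45

One optimal route is r0c0→r0c1→r1c1→r1c2→r2c2→r3c2.
Its cost is 9 + 12 + 4 + 3 + 5 + 12 = 45.
(Top row then right column would cost 50.)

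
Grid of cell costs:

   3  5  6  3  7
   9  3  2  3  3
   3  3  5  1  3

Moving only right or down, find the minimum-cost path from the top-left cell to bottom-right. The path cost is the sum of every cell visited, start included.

20

Take r0c0 -> r0c1 -> r1c1 -> r1c2 -> r1c3 -> r2c3 -> r2c4 for a total of 3 + 5 + 3 + 2 + 3 + 1 + 3 = 20.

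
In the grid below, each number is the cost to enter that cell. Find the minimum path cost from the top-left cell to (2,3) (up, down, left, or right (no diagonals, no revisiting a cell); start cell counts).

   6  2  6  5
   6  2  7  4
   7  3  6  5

Cheapest: r0c0 → r0c1 → r1c1 → r2c1 → r2c2 → r2c3
  6 + 2 + 2 + 3 + 6 + 5 = 24

24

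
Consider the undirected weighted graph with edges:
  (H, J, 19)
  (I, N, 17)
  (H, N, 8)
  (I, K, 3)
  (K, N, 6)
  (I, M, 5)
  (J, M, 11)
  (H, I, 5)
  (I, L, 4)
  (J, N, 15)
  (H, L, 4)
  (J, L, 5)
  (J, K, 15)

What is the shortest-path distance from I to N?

Checking several routes:
I→L→H→N: 4 + 4 + 8 = 16
I→H→N: 5 + 8 = 13
I→K→N: 3 + 6 = 9
I→N: 17
The minimum is 9.

9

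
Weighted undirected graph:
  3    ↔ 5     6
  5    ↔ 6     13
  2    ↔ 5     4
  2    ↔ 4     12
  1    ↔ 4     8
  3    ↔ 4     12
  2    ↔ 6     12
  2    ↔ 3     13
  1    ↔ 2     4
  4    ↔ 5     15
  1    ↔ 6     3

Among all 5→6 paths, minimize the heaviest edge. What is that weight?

4

A few of the 5→6 routes:
5→2→1→6: max(4, 4, 3) = 4
5→3→4→1→2→6: max(6, 12, 8, 4, 12) = 12
5→3→4→2→1→6: max(6, 12, 12, 4, 3) = 12
5→3→4→1→6: max(6, 12, 8, 3) = 12
The minimum achievable maximum is 4.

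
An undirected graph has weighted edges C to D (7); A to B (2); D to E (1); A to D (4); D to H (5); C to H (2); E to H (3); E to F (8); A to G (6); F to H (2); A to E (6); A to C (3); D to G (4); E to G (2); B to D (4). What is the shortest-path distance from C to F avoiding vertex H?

Comparing a few candidate routes:
C → A → B → D → E → F: 3 + 2 + 4 + 1 + 8 = 18
C → A → E → F: 3 + 6 + 8 = 17
C → A → D → E → F: 3 + 4 + 1 + 8 = 16
C → D → E → F: 7 + 1 + 8 = 16
Shortest: 16.

16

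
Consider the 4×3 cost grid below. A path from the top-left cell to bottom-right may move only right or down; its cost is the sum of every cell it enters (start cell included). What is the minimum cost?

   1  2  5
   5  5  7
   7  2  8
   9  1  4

Best path: (0,0) (0,1) (1,1) (2,1) (3,1) (3,2)
Cost: 1 + 2 + 5 + 2 + 1 + 4 = 15

15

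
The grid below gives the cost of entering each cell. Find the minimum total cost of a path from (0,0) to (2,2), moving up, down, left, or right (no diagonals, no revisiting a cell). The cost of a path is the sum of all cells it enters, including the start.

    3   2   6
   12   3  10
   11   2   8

18

Path r0c0 -> r0c1 -> r1c1 -> r2c1 -> r2c2: 3 + 2 + 3 + 2 + 8 = 18.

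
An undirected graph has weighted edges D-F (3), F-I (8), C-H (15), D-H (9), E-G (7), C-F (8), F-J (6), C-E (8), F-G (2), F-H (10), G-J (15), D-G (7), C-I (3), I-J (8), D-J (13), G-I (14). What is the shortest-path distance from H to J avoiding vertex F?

22

Some routes from H to J avoiding F:
H -> D -> G -> E -> C -> I -> J: 9 + 7 + 7 + 8 + 3 + 8 = 42
H -> D -> G -> J: 9 + 7 + 15 = 31
H -> D -> G -> I -> J: 9 + 7 + 14 + 8 = 38
H -> C -> I -> J: 15 + 3 + 8 = 26
H -> D -> J: 9 + 13 = 22
The minimum is 22.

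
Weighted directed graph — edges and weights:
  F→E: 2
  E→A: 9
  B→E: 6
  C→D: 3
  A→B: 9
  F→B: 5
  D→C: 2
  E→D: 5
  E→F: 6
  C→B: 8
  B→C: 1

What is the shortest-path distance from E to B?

Routes from E to B:
E → F → B: 6 + 5 = 11
E → D → C → B: 5 + 2 + 8 = 15
E → A → B: 9 + 9 = 18
Shortest: 11.

11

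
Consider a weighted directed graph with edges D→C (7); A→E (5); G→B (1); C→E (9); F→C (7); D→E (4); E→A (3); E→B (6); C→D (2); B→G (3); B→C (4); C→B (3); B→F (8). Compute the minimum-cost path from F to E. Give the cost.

13

Paths from F to E:
F → C → D → E: 7 + 2 + 4 = 13
F → C → E: 7 + 9 = 16
Shortest: 13.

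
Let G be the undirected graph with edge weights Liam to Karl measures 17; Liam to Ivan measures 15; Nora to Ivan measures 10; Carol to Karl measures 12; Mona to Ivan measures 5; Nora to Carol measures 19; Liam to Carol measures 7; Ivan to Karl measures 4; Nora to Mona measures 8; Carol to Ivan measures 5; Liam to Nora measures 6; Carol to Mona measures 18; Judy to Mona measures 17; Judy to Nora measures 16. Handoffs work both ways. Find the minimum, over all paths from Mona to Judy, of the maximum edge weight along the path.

Some routes from Mona to Judy:
Mona - Ivan - Karl - Carol - Liam - Nora - Judy: max(5, 4, 12, 7, 6, 16) = 16
Mona - Ivan - Liam - Nora - Judy: max(5, 15, 6, 16) = 16
Mona - Ivan - Carol - Liam - Nora - Judy: max(5, 5, 7, 6, 16) = 16
Mona - Ivan - Nora - Judy: max(5, 10, 16) = 16
Best route has worst link 16.

16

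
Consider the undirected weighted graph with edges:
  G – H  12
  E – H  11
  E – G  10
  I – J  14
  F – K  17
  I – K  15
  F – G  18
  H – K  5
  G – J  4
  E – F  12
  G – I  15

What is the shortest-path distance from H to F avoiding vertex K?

Paths from H to F avoiding K:
H - E - G - F: 11 + 10 + 18 = 39
H - G - E - F: 12 + 10 + 12 = 34
H - G - F: 12 + 18 = 30
H - E - F: 11 + 12 = 23
The minimum is 23.

23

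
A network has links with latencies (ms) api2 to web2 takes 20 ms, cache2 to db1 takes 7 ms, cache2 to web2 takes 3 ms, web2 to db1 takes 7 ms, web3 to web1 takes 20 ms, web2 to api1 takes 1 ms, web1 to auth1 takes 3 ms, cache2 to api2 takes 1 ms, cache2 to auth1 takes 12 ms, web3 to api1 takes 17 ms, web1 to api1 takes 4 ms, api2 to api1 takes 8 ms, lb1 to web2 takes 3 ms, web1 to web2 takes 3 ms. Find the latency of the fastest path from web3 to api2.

22

Checking several routes:
web3 → web1 → api1 → web2 → cache2 → api2: 20 + 4 + 1 + 3 + 1 = 29
web3 → web1 → web2 → cache2 → api2: 20 + 3 + 3 + 1 = 27
web3 → api1 → web2 → cache2 → api2: 17 + 1 + 3 + 1 = 22
web3 → api1 → api2: 17 + 8 = 25
web3 → api1 → web1 → web2 → cache2 → api2: 17 + 4 + 3 + 3 + 1 = 28
The minimum is 22 ms.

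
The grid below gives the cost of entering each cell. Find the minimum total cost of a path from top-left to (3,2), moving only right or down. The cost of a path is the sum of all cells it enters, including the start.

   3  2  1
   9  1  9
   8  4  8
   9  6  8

One optimal route is r0c0→r0c1→r1c1→r2c1→r3c1→r3c2.
Its cost is 3 + 2 + 1 + 4 + 6 + 8 = 24.
(Top row then right column would cost 31.)

24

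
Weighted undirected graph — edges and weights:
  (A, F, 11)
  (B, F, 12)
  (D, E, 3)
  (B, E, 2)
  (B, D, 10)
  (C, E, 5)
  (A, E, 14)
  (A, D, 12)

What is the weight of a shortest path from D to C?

8

Routes from D to C:
D-E-C: 3 + 5 = 8
D-A-E-C: 12 + 14 + 5 = 31
D-A-F-B-E-C: 12 + 11 + 12 + 2 + 5 = 42
D-B-E-C: 10 + 2 + 5 = 17
D-B-F-A-E-C: 10 + 12 + 11 + 14 + 5 = 52
The minimum is 8.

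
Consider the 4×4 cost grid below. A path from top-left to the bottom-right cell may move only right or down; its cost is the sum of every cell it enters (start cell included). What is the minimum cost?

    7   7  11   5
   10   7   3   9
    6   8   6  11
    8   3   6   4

Take r0c0→r0c1→r1c1→r1c2→r2c2→r3c2→r3c3 for a total of 7 + 7 + 7 + 3 + 6 + 6 + 4 = 40.
For comparison, the top-then-right route costs 54.

40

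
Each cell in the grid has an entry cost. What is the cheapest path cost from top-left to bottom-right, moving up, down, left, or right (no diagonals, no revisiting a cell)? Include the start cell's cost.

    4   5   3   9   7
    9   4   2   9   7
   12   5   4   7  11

Best path: [0,0]→[0,1]→[0,2]→[1,2]→[2,2]→[2,3]→[2,4]
Cost: 4 + 5 + 3 + 2 + 4 + 7 + 11 = 36

36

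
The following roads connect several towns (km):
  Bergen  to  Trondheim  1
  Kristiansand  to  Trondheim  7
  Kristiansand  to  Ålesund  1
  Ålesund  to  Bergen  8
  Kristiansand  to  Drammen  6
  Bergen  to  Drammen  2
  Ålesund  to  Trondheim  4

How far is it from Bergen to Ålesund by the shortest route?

5

Checking several routes:
Bergen - Ålesund: 8
Bergen - Trondheim - Kristiansand - Ålesund: 1 + 7 + 1 = 9
Bergen - Trondheim - Ålesund: 1 + 4 = 5
Best route has total 5 km.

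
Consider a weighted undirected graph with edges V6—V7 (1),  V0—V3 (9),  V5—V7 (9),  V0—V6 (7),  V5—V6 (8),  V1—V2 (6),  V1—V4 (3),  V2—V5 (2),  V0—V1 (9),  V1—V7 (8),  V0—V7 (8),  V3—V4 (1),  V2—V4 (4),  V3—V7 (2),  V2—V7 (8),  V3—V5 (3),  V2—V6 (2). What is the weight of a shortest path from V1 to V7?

A few of the V1→V7 routes:
V1-V4-V2-V6-V7: 3 + 4 + 2 + 1 = 10
V1-V2-V6-V7: 6 + 2 + 1 = 9
V1-V7: 8
V1-V4-V3-V7: 3 + 1 + 2 = 6
Best route has total 6.

6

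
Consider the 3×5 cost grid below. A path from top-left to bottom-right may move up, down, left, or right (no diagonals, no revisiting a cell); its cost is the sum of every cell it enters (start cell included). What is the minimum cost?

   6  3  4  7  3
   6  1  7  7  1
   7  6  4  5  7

Take r0c0→r0c1→r0c2→r0c3→r0c4→r1c4→r2c4 for a total of 6 + 3 + 4 + 7 + 3 + 1 + 7 = 31.

31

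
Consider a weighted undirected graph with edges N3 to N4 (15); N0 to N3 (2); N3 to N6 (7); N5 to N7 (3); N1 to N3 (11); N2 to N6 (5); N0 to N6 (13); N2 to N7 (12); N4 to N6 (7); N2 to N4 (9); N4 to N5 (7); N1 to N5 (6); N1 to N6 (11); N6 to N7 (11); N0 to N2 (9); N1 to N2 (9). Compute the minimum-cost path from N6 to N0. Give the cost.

9

Some routes from N6 to N0:
N6→N2→N0: 5 + 9 = 14
N6→N4→N3→N0: 7 + 15 + 2 = 24
N6→N0: 13
N6→N3→N0: 7 + 2 = 9
The minimum is 9.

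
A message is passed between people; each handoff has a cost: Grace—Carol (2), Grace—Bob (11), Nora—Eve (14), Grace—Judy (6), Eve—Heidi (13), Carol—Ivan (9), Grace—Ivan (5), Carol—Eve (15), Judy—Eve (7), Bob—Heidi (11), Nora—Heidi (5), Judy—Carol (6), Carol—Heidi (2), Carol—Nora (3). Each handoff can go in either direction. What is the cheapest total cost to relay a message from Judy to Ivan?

A few of the Judy→Ivan routes:
Judy-Eve-Carol-Grace-Ivan: 7 + 15 + 2 + 5 = 29
Judy-Eve-Heidi-Carol-Grace-Ivan: 7 + 13 + 2 + 2 + 5 = 29
Judy-Grace-Carol-Ivan: 6 + 2 + 9 = 17
Judy-Grace-Ivan: 6 + 5 = 11
Judy-Carol-Grace-Ivan: 6 + 2 + 5 = 13
Judy-Carol-Ivan: 6 + 9 = 15
Shortest: 11.

11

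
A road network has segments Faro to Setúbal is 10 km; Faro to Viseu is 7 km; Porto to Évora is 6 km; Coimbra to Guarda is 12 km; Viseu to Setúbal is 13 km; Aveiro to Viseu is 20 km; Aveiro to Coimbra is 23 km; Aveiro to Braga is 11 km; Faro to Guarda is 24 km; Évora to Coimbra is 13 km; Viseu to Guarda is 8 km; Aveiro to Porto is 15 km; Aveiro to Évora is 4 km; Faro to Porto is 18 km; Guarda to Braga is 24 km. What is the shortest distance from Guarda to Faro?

15

Checking several routes:
Guarda-Faro: 24
Guarda-Viseu-Faro: 8 + 7 = 15
Guarda-Viseu-Setúbal-Faro: 8 + 13 + 10 = 31
Shortest: 15 km.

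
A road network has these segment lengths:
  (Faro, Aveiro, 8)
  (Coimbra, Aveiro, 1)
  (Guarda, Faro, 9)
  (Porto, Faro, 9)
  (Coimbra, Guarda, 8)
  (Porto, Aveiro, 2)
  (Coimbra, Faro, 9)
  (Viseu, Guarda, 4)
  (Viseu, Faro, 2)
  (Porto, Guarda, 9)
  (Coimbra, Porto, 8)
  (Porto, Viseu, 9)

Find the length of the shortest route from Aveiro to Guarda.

9

Some routes from Aveiro to Guarda:
Aveiro→Porto→Guarda: 2 + 9 = 11
Aveiro→Coimbra→Guarda: 1 + 8 = 9
Aveiro→Faro→Viseu→Guarda: 8 + 2 + 4 = 14
Shortest: 9.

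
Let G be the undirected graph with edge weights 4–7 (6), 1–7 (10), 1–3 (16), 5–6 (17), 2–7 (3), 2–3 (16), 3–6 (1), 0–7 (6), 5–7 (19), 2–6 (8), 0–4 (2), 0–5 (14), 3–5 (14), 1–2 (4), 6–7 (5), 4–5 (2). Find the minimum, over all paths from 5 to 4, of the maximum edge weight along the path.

2

A few of the 5→4 routes:
5 -> 4: max(2) = 2
5 -> 3 -> 6 -> 7 -> 4: max(14, 1, 5, 6) = 14
5 -> 3 -> 6 -> 7 -> 0 -> 4: max(14, 1, 5, 6, 2) = 14
Smallest bottleneck: 2.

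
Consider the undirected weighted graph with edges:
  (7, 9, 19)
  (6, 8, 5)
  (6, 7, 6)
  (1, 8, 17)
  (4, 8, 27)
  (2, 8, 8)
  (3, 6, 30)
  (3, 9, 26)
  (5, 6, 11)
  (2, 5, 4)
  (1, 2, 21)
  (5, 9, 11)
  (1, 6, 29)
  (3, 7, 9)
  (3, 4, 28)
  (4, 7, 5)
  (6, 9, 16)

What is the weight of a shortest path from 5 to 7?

Some routes from 5 to 7:
5→9→6→7: 11 + 16 + 6 = 33
5→2→8→6→7: 4 + 8 + 5 + 6 = 23
5→9→7: 11 + 19 = 30
5→2→8→4→7: 4 + 8 + 27 + 5 = 44
5→6→7: 11 + 6 = 17
Best route has total 17.

17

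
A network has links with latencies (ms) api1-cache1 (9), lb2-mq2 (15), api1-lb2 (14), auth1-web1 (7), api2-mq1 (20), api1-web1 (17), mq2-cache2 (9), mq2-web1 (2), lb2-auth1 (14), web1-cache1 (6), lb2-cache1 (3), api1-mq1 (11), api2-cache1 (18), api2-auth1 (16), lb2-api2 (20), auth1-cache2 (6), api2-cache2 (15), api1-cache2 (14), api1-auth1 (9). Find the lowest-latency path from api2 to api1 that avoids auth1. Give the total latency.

Some routes from api2 to api1 avoiding auth1:
api2 - mq1 - api1: 20 + 11 = 31
api2 - lb2 - cache1 - api1: 20 + 3 + 9 = 32
api2 - cache2 - api1: 15 + 14 = 29
api2 - cache1 - api1: 18 + 9 = 27
Best route has total 27 ms.

27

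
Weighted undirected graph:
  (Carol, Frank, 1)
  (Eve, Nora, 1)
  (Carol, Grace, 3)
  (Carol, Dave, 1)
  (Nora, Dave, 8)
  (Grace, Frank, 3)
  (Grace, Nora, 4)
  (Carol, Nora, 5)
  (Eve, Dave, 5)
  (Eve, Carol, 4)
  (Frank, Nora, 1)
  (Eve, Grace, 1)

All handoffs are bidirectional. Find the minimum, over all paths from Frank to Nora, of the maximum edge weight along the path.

A few of the Frank→Nora routes:
Frank -> Grace -> Eve -> Nora: max(3, 1, 1) = 3
Frank -> Grace -> Nora: max(3, 4) = 4
Frank -> Carol -> Grace -> Eve -> Nora: max(1, 3, 1, 1) = 3
Frank -> Grace -> Carol -> Eve -> Nora: max(3, 3, 4, 1) = 4
Frank -> Nora: max(1) = 1
The minimum achievable maximum is 1.

1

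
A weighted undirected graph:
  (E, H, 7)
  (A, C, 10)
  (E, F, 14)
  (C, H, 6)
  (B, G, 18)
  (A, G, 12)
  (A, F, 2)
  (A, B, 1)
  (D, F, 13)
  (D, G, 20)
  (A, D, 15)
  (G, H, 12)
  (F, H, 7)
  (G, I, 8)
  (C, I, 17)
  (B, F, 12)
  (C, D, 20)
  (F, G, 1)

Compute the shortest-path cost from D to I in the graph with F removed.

Some routes from D to I avoiding F:
D → C → I: 20 + 17 = 37
D → A → B → G → I: 15 + 1 + 18 + 8 = 42
D → A → G → I: 15 + 12 + 8 = 35
D → A → C → I: 15 + 10 + 17 = 42
D → C → H → G → I: 20 + 6 + 12 + 8 = 46
D → G → I: 20 + 8 = 28
Best route has total 28.

28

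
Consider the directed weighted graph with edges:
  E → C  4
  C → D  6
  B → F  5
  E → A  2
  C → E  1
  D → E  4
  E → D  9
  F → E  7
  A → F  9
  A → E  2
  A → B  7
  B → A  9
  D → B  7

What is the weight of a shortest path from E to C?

Paths from E to C:
E→C: 4
The minimum is 4.

4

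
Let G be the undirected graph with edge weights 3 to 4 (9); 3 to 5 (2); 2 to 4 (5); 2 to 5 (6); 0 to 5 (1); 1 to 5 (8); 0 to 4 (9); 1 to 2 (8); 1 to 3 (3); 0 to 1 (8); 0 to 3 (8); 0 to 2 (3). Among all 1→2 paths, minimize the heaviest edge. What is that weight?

3

A few of the 1→2 routes:
1 -> 3 -> 5 -> 2: max(3, 2, 6) = 6
1 -> 3 -> 0 -> 5 -> 2: max(3, 8, 1, 6) = 8
1 -> 2: max(8) = 8
1 -> 3 -> 5 -> 0 -> 2: max(3, 2, 1, 3) = 3
1 -> 3 -> 0 -> 2: max(3, 8, 3) = 8
The minimum achievable maximum is 3.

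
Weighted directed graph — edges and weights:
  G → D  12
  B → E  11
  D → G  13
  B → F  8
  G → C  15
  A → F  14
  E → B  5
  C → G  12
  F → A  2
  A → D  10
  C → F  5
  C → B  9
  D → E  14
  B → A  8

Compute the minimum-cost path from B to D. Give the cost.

Candidate routes:
B → A → D: 8 + 10 = 18
B → F → A → D: 8 + 2 + 10 = 20
The minimum is 18.

18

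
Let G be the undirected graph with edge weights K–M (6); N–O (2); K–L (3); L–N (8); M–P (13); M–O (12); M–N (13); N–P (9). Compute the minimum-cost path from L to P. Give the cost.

Comparing a few candidate routes:
L→N→P: 8 + 9 = 17
L→N→M→P: 8 + 13 + 13 = 34
L→K→M→N→P: 3 + 6 + 13 + 9 = 31
L→K→M→O→N→P: 3 + 6 + 12 + 2 + 9 = 32
L→K→M→P: 3 + 6 + 13 = 22
Best route has total 17.

17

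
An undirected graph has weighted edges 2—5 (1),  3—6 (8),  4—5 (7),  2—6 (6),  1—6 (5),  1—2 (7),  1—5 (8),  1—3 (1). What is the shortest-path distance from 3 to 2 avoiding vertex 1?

Candidate routes:
3-6-2: 8 + 6 = 14
Shortest: 14.

14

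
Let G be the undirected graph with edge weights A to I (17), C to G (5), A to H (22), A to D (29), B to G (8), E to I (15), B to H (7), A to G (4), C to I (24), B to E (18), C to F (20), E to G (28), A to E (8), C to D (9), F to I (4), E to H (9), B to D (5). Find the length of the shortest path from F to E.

Some routes from F to E:
F-I-C-G-A-E: 4 + 24 + 5 + 4 + 8 = 45
F-I-A-E: 4 + 17 + 8 = 29
F-I-E: 4 + 15 = 19
F-C-G-B-H-E: 20 + 5 + 8 + 7 + 9 = 49
F-C-G-A-E: 20 + 5 + 4 + 8 = 37
Shortest: 19.

19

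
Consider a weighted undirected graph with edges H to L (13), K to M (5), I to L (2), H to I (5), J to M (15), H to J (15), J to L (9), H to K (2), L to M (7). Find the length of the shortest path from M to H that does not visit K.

Checking several routes:
M → L → H: 7 + 13 = 20
M → J → H: 15 + 15 = 30
M → L → I → H: 7 + 2 + 5 = 14
Shortest: 14.

14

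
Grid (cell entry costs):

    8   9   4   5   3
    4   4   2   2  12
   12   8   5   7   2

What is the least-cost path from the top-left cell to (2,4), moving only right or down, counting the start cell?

One optimal route is r0c0→r1c0→r1c1→r1c2→r1c3→r2c3→r2c4.
Its cost is 8 + 4 + 4 + 2 + 2 + 7 + 2 = 29.
(Top row then right column would cost 43.)

29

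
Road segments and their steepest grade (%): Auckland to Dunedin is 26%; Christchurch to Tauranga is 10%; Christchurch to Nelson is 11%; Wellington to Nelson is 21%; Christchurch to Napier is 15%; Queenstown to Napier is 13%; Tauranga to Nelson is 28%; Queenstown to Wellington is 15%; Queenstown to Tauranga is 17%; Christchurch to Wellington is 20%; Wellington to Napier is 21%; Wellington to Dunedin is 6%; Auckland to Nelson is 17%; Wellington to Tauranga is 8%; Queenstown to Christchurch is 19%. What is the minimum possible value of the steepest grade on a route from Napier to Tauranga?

15

Checking several routes:
Napier→Christchurch→Tauranga: max(15, 10) = 15
Napier→Queenstown→Christchurch→Tauranga: max(13, 19, 10) = 19
Napier→Queenstown→Tauranga: max(13, 17) = 17
Napier→Queenstown→Wellington→Tauranga: max(13, 15, 8) = 15
Best route has worst link 15%.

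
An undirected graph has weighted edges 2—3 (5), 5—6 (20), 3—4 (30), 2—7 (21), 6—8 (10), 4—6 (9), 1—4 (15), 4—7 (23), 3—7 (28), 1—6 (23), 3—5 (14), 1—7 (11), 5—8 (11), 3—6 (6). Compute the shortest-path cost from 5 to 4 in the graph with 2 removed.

A few of the 5→4 routes:
5 → 3 → 6 → 4: 14 + 6 + 9 = 29
5 → 3 → 4: 14 + 30 = 44
5 → 8 → 6 → 4: 11 + 10 + 9 = 30
5 → 6 → 3 → 4: 20 + 6 + 30 = 56
5 → 6 → 4: 20 + 9 = 29
Best route has total 29.

29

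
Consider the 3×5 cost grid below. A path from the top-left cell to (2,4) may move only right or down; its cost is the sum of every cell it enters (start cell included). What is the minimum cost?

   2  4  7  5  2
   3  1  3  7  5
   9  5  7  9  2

Take [0,0] [1,0] [1,1] [1,2] [1,3] [1,4] [2,4] for a total of 2 + 3 + 1 + 3 + 7 + 5 + 2 = 23.

23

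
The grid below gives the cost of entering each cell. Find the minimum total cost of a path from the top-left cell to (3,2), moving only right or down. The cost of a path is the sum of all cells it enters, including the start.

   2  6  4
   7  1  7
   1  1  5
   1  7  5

Best path: r0c0→r0c1→r1c1→r2c1→r2c2→r3c2
Cost: 2 + 6 + 1 + 1 + 5 + 5 = 20
For comparison, the top-then-right route costs 29.

20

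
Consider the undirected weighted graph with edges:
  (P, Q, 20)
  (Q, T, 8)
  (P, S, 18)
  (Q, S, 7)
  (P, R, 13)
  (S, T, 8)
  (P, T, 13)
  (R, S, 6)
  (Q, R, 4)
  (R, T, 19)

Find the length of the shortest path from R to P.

13

Checking several routes:
R-S-P: 6 + 18 = 24
R-Q-P: 4 + 20 = 24
R-P: 13
Best route has total 13.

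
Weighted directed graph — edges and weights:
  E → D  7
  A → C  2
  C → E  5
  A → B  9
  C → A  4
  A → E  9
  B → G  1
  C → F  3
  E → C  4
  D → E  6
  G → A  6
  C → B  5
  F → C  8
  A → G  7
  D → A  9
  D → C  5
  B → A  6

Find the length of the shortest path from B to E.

A few of the B→E routes:
B -> A -> C -> E: 6 + 2 + 5 = 13
B -> A -> E: 6 + 9 = 15
B -> G -> A -> C -> E: 1 + 6 + 2 + 5 = 14
Shortest: 13.

13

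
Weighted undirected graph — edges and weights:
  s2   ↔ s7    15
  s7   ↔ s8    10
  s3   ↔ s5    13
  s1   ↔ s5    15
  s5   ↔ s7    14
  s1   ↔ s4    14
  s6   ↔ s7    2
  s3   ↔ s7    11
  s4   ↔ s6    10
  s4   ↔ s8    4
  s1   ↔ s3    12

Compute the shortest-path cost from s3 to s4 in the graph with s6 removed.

25

Paths from s3 to s4 avoiding s6:
s3 → s5 → s1 → s4: 13 + 15 + 14 = 42
s3 → s1 → s5 → s7 → s8 → s4: 12 + 15 + 14 + 10 + 4 = 55
s3 → s1 → s4: 12 + 14 = 26
s3 → s7 → s5 → s1 → s4: 11 + 14 + 15 + 14 = 54
s3 → s5 → s7 → s8 → s4: 13 + 14 + 10 + 4 = 41
s3 → s7 → s8 → s4: 11 + 10 + 4 = 25
Shortest: 25.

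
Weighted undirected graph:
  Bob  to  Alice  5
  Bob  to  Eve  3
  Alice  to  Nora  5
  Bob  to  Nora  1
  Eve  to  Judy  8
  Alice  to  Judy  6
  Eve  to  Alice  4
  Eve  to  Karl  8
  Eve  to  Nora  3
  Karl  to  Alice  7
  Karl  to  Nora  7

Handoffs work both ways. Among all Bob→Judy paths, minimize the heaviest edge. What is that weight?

6

Some routes from Bob to Judy:
Bob → Alice → Judy: max(5, 6) = 6
Bob → Eve → Alice → Judy: max(3, 4, 6) = 6
Bob → Eve → Nora → Karl → Alice → Judy: max(3, 3, 7, 7, 6) = 7
Bob → Eve → Nora → Alice → Judy: max(3, 3, 5, 6) = 6
Bob → Nora → Eve → Alice → Judy: max(1, 3, 4, 6) = 6
Bob → Nora → Alice → Judy: max(1, 5, 6) = 6
Smallest bottleneck: 6.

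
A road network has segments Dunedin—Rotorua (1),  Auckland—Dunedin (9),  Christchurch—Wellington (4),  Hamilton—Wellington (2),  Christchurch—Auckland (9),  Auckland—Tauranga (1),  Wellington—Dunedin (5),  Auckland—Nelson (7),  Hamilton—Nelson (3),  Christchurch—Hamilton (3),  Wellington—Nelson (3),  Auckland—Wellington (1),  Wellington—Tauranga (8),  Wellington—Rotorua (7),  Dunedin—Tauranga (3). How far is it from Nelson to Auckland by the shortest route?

4

A few of the Nelson→Auckland routes:
Nelson→Auckland: 7
Nelson→Hamilton→Wellington→Auckland: 3 + 2 + 1 = 6
Nelson→Wellington→Auckland: 3 + 1 = 4
Shortest: 4 km.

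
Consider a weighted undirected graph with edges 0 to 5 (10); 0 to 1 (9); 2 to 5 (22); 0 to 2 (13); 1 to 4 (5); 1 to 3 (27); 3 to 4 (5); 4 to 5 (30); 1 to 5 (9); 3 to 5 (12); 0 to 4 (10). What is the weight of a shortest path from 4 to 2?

Some routes from 4 to 2:
4 - 1 - 5 - 0 - 2: 5 + 9 + 10 + 13 = 37
4 - 3 - 5 - 2: 5 + 12 + 22 = 39
4 - 1 - 0 - 2: 5 + 9 + 13 = 27
4 - 1 - 5 - 2: 5 + 9 + 22 = 36
4 - 0 - 2: 10 + 13 = 23
4 - 3 - 5 - 0 - 2: 5 + 12 + 10 + 13 = 40
Shortest: 23.

23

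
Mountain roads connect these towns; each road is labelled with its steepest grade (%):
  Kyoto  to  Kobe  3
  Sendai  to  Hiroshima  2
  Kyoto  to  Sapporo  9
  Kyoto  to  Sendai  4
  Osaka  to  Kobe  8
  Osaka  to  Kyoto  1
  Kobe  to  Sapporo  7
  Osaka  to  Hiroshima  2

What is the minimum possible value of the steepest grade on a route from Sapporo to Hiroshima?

7

Some routes from Sapporo to Hiroshima:
Sapporo-Kobe-Osaka-Kyoto-Sendai-Hiroshima: max(7, 8, 1, 4, 2) = 8
Sapporo-Kyoto-Kobe-Osaka-Hiroshima: max(9, 3, 8, 2) = 9
Sapporo-Kyoto-Osaka-Hiroshima: max(9, 1, 2) = 9
Sapporo-Kobe-Kyoto-Osaka-Hiroshima: max(7, 3, 1, 2) = 7
Sapporo-Kobe-Kyoto-Sendai-Hiroshima: max(7, 3, 4, 2) = 7
Sapporo-Kobe-Osaka-Hiroshima: max(7, 8, 2) = 8
Smallest bottleneck: 7%.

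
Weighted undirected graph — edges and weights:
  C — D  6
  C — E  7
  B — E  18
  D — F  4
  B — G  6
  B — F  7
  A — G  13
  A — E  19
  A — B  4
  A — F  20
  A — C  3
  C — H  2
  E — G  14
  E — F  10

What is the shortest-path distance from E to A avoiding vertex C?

A few of the E→A routes:
E - A: 19
E - F - B - A: 10 + 7 + 4 = 21
E - G - B - A: 14 + 6 + 4 = 24
E - G - A: 14 + 13 = 27
E - B - A: 18 + 4 = 22
Best route has total 19.

19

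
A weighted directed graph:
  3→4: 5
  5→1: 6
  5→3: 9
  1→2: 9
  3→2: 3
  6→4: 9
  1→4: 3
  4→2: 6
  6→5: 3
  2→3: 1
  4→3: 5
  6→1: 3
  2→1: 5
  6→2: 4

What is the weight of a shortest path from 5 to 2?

12

A few of the 5→2 routes:
5 → 1 → 4 → 2: 6 + 3 + 6 = 15
5 → 1 → 2: 6 + 9 = 15
5 → 3 → 2: 9 + 3 = 12
The minimum is 12.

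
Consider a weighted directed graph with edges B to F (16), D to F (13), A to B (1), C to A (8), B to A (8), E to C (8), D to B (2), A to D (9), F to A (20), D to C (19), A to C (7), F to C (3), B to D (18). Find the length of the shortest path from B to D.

Some routes from B to D:
B -> A -> D: 8 + 9 = 17
B -> D: 18
B -> F -> C -> A -> D: 16 + 3 + 8 + 9 = 36
Shortest: 17.

17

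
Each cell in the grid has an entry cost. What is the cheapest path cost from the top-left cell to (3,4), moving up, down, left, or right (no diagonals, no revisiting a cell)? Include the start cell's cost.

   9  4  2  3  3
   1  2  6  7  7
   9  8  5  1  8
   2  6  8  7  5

Best path: (0,0) → (1,0) → (1,1) → (1,2) → (2,2) → (2,3) → (3,3) → (3,4)
Cost: 9 + 1 + 2 + 6 + 5 + 1 + 7 + 5 = 36

36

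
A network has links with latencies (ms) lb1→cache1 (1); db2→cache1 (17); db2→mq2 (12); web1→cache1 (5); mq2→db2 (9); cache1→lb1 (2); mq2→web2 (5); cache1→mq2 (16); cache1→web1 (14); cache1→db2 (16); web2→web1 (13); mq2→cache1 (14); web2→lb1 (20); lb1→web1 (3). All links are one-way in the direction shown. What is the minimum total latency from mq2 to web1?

Checking several routes:
mq2 → web2 → lb1 → web1: 5 + 20 + 3 = 28
mq2 → web2 → lb1 → cache1 → web1: 5 + 20 + 1 + 14 = 40
mq2 → cache1 → lb1 → web1: 14 + 2 + 3 = 19
mq2 → cache1 → web1: 14 + 14 = 28
mq2 → db2 → cache1 → lb1 → web1: 9 + 17 + 2 + 3 = 31
mq2 → web2 → web1: 5 + 13 = 18
Best route has total 18 ms.

18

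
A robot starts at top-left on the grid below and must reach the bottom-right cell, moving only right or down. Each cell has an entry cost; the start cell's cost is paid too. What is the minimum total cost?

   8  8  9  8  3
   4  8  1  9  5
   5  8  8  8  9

44

Take r0c0→r1c0→r1c1→r1c2→r1c3→r1c4→r2c4 for a total of 8 + 4 + 8 + 1 + 9 + 5 + 9 = 44.
(Top row then right column would cost 50.)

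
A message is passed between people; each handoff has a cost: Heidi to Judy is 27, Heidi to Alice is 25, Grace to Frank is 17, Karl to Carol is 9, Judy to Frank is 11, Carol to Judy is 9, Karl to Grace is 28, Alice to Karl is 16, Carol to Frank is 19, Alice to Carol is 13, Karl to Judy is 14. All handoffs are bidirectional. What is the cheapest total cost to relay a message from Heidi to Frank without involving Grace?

38

A few of the Heidi→Frank routes:
Heidi→Alice→Carol→Judy→Frank: 25 + 13 + 9 + 11 = 58
Heidi→Judy→Carol→Frank: 27 + 9 + 19 = 55
Heidi→Alice→Karl→Carol→Frank: 25 + 16 + 9 + 19 = 69
Heidi→Alice→Carol→Frank: 25 + 13 + 19 = 57
Heidi→Alice→Karl→Judy→Frank: 25 + 16 + 14 + 11 = 66
Heidi→Judy→Frank: 27 + 11 = 38
The minimum is 38.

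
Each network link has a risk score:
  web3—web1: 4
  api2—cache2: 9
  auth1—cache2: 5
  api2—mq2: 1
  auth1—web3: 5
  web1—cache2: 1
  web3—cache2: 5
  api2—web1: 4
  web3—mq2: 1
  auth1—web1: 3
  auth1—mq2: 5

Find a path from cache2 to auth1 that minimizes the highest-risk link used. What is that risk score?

Some routes from cache2 to auth1:
cache2 - web3 - mq2 - api2 - web1 - auth1: max(5, 1, 1, 4, 3) = 5
cache2 - web3 - mq2 - auth1: max(5, 1, 5) = 5
cache2 - web1 - auth1: max(1, 3) = 3
Smallest bottleneck: 3.

3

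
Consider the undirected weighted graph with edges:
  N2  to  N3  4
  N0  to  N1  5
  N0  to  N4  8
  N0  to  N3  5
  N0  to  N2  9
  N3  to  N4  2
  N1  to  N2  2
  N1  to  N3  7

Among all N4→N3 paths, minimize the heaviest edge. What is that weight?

2

Comparing a few candidate routes:
N4 -> N0 -> N3: max(8, 5) = 8
N4 -> N0 -> N1 -> N2 -> N3: max(8, 5, 2, 4) = 8
N4 -> N0 -> N1 -> N3: max(8, 5, 7) = 8
N4 -> N3: max(2) = 2
The minimum achievable maximum is 2.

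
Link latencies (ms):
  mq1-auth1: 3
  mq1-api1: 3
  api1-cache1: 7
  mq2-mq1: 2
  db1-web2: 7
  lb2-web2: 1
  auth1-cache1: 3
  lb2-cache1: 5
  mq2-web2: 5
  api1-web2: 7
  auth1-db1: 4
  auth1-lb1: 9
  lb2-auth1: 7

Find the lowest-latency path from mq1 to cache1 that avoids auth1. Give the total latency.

10

Candidate routes:
mq1 - api1 - web2 - lb2 - cache1: 3 + 7 + 1 + 5 = 16
mq1 - mq2 - web2 - api1 - cache1: 2 + 5 + 7 + 7 = 21
mq1 - mq2 - web2 - lb2 - cache1: 2 + 5 + 1 + 5 = 13
mq1 - api1 - cache1: 3 + 7 = 10
Best route has total 10 ms.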